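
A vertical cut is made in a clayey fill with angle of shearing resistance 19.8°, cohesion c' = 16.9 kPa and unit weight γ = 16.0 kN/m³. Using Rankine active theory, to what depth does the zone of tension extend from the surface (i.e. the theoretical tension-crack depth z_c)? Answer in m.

K_a = tan²(45° − 19.8°/2) = 0.4939; √K_a = 0.7028.
The active pressure is zero where K_a γ z = 2c√K_a, so z_c = 2c/(γ√K_a) = 2×16.9/(16.0×0.7028) = 3.006 m.

3.01 m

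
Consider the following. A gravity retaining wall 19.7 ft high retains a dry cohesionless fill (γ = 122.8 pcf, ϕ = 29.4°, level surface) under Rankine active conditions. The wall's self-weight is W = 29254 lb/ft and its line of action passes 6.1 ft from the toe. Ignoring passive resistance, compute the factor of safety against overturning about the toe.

3.34

K_a = tan²(45° − 29.4°/2) = 0.3415.
P_a = ½K_aγH² = 0.5×0.3415×122.8×19.7² = 8137 lb/ft, acting at H/3 = 6.567 ft above the base.
Overturning moment M_o = P_a × H/3 = 8137 × 6.567 = 53430.
Resisting moment M_r = W × 6.1 = 29254 × 6.1 = 178400.
FS_overturning = M_r/M_o = 178400/53430 = 3.340.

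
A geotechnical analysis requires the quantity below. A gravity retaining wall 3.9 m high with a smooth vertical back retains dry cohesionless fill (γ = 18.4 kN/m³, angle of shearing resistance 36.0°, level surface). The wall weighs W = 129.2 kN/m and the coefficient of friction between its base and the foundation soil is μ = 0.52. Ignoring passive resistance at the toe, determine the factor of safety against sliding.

K_a = tan²(45° − 36.0°/2) = 0.2596.
P_a = ½K_aγH² = 0.5×0.2596×18.4×3.9² = 36.33 kN/m, acting at H/3 = 1.300 m above the base.
FS_sliding = μW / P_a = 0.52×129.2 / 36.33 = 1.849.

1.85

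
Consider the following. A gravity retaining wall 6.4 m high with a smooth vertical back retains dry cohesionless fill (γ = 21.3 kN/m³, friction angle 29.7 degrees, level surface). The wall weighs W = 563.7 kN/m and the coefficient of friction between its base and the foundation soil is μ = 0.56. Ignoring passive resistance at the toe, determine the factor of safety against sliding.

K_a = tan²(45° − 29.7°/2) = 0.3374.
P_a = ½K_aγH² = 0.5×0.3374×21.3×6.4² = 147.2 kN/m, acting at H/3 = 2.133 m above the base.
FS_sliding = μW / P_a = 0.56×563.7 / 147.2 = 2.145.

2.14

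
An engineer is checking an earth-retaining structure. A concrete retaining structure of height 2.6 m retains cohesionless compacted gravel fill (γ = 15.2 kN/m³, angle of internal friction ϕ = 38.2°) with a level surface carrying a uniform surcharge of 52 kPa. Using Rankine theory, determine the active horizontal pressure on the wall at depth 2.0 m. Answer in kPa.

19.4 kPa

K_a = (1 − sin φ)/(1 + sin φ) = 0.2358.
σ_v = γz + q = 15.2 × 2.0 + 52 = 82.40 kPa.
σ_h = K_a σ_v = 0.2358 × 82.40 = 19.43 kPa.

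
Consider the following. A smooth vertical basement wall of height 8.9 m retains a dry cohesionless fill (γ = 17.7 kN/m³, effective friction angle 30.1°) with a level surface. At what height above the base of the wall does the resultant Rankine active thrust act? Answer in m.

2.97 m

K_a = 0.3320.
The pressure distribution is triangular, so the resultant acts at H/3 above the base = 8.9/3 = 2.967 m.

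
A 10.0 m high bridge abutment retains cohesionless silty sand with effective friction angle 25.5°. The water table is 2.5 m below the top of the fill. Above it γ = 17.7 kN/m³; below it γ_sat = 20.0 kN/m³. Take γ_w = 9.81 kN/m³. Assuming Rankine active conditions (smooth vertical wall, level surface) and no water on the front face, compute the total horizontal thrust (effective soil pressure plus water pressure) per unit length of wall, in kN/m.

K_a = tan²(45° − φ/2) = 0.3981.
γ' = 20.0 − 9.81 = 10.19 kN/m³. Depth below WT = 7.5 m.
σ'_h at WT = K_a γ d_w = 17.62 kPa; at base = 17.62 + K_a γ' × 7.5 = 48.04 kPa.
P₁ (0–2.5 m) = ½×17.62×2.5 = 22.02. P₂ (2.5–10.0 m) = ½(17.62+48.04)×7.5 = 246.2.
P_w = ½ γ_w h₂² = 0.5×9.81×7.5² = 275.9. Total = 22.02+246.2+275.9 = 544.1 kN/m.

544 kN/m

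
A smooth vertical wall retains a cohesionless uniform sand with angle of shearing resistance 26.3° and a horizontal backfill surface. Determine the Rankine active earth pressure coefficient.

K_a = (1 − sin φ)/(1 + sin φ) = (1 − sin 26.3°)/(1 + sin 26.3°) = 0.3859.

0.386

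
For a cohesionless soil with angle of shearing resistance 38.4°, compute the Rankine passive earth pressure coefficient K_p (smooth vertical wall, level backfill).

4.28

K_p = (1 + sin φ)/(1 − sin φ) = tan²(45° + 38.4°/2) = 4.279.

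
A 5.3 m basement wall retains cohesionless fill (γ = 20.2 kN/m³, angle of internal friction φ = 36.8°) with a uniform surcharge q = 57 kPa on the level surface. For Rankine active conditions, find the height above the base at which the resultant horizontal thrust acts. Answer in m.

K_a = 0.2508.
Triangular part P₁ = ½K_aγH² = 71.14 at H/3 = 1.767 m; rectangular part P₂ = K_a q H = 75.76 at H/2 = 2.650 m.
ȳ = (P₁·1.767 + P₂·2.650)/(P₁+P₂) = 2.222 m.

2.22 m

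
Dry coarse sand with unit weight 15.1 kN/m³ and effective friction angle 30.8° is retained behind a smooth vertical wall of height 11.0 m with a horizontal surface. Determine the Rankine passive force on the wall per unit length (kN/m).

2830 kN/m

K_p = tan²(45° + φ/2) = 3.099.
P_p = ½ K_p γ H² = 0.5 × 3.099 × 15.1 × 11.0² = 2831 kN/m.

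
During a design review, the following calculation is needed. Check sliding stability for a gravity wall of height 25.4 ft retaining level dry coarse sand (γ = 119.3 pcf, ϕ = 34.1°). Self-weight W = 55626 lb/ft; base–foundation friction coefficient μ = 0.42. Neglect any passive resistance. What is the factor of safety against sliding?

2.16

K_a = tan²(45° − 34.1°/2) = 0.2815.
P_a = ½K_aγH² = 0.5×0.2815×119.3×25.4² = 10830 lb/ft, acting at H/3 = 8.467 ft above the base.
FS_sliding = μW / P_a = 0.42×55626 / 10830 = 2.156.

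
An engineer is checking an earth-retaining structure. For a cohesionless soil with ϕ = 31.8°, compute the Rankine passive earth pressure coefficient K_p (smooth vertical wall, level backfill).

K_p = (1 + sin φ)/(1 − sin φ) = tan²(45° + 31.8°/2) = 3.228.

3.23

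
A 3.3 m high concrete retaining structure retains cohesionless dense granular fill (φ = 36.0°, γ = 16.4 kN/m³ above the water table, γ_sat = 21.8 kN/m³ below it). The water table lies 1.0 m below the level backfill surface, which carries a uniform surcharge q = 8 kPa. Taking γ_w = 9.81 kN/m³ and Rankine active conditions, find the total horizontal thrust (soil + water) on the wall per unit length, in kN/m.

53.0 kN/m

K_a = tan²(45° − φ/2) = 0.2596.
γ' = 21.8 − 9.81 = 11.99 kN/m³. h₂ = H − d_w = 2.3 m.
σ'_h: at surface K_a·q = 2.077; at WT K_a(q+γd_w) = 6.335; at base K_a(q+γd_w+γ'h₂) = 13.49 kPa.
P₁ = ½(2.077+6.335)×1.0 = 4.206; P₂ = ½(6.335+13.49)×2.3 = 22.80; P_w = ½γ_w h₂² = 25.95.
Total = 4.206+22.80+25.95 = 52.96 kN/m.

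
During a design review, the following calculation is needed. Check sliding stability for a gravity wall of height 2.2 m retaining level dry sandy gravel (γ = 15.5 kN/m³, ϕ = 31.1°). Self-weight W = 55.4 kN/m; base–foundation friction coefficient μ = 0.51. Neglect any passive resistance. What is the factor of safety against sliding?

K_a = tan²(45° − 31.1°/2) = 0.3188.
P_a = ½K_aγH² = 0.5×0.3188×15.5×2.2² = 11.96 kN/m, acting at H/3 = 0.7333 m above the base.
FS_sliding = μW / P_a = 0.51×55.4 / 11.96 = 2.363.

2.36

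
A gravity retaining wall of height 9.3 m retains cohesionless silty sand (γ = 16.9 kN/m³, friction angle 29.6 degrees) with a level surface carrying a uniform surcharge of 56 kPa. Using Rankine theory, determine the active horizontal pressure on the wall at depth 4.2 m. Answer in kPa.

43.0 kPa

K_a = (1 − sin φ)/(1 + sin φ) = 0.3387.
σ_v = γz + q = 16.9 × 4.2 + 56 = 127.0 kPa.
σ_h = K_a σ_v = 0.3387 × 127.0 = 43.01 kPa.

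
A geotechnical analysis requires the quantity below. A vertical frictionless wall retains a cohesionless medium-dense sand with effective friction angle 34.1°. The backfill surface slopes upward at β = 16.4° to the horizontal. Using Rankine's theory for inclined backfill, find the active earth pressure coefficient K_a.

0.316

K_a = cos β · (cos β − √(cos²β − cos²φ)) / (cos β + √(cos²β − cos²φ)).
cos β = 0.9593, cos φ = 0.8281, √(cos²β − cos²φ) = 0.4844.
K_a = 0.9593 × (0.9593 − 0.4844)/(0.9593 + 0.4844) = 0.3156.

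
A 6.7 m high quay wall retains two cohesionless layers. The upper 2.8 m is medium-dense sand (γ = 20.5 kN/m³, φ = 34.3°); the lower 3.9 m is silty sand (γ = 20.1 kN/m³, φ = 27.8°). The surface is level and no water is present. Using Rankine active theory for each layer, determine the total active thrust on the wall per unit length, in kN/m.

K_a1 = tan²(45°−34.3°/2) = 0.2792; K_a2 = tan²(45°−27.8°/2) = 0.3639.
Layer 1: σ at base = K_a1 γ₁ h₁ = 16.02 kPa; P₁ = ½×16.02×2.8 = 22.43.
Layer 2: σ_v at top = γ₁h₁ = 57.40; σ_h top = K_a2×57.40 = 20.89; σ_h base = K_a2×(57.40+20.1×3.9) = 49.41.
P₂ = ½(20.89+49.41)×3.9 = 137.1. Total P_a = 22.43+137.1 = 159.5 kN/m.

160 kN/m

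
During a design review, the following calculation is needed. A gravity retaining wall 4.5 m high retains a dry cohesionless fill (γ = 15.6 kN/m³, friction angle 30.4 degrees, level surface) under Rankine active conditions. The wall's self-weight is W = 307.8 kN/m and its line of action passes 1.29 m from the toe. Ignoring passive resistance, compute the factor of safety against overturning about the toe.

5.11

K_a = tan²(45° − 30.4°/2) = 0.3280.
P_a = ½K_aγH² = 0.5×0.3280×15.6×4.5² = 51.81 kN/m, acting at H/3 = 1.500 m above the base.
Overturning moment M_o = P_a × H/3 = 51.81 × 1.500 = 77.71.
Resisting moment M_r = W × 1.29 = 307.8 × 1.29 = 397.1.
FS_overturning = M_r/M_o = 397.1/77.71 = 5.110.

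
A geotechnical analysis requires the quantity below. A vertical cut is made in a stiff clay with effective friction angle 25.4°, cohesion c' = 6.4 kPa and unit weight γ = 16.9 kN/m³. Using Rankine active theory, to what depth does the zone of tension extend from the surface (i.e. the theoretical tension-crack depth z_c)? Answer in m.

K_a = tan²(45° − 25.4°/2) = 0.3996; √K_a = 0.6322.
The active pressure is zero where K_a γ z = 2c√K_a, so z_c = 2c/(γ√K_a) = 2×6.4/(16.9×0.6322) = 1.198 m.

1.20 m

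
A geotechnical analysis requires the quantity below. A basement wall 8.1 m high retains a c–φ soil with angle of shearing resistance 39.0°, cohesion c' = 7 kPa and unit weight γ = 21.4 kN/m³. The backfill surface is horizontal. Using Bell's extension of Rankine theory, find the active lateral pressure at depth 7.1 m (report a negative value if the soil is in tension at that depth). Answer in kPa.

K_a = (1 − sin φ)/(1 + sin φ) = 0.2275.
σ_a = K_a γ z − 2c√K_a = 0.2275×21.4×7.1 − 2×7×0.4770 = 27.89 kPa.

27.9 kPa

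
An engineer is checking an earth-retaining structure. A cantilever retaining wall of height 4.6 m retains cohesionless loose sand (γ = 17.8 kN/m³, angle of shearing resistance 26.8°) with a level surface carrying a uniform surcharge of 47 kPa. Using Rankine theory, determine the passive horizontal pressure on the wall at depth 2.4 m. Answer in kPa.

237 kPa

K_p = (1 + sin φ)/(1 − sin φ) = 2.642.
σ_v = γz + q = 17.8 × 2.4 + 47 = 89.72 kPa.
σ_h = K_p σ_v = 2.642 × 89.72 = 237.1 kPa.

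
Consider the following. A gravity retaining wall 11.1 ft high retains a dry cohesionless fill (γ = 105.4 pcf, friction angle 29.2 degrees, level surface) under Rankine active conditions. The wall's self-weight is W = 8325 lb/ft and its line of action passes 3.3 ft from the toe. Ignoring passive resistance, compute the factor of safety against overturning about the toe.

K_a = tan²(45° − 29.2°/2) = 0.3442.
P_a = ½K_aγH² = 0.5×0.3442×105.4×11.1² = 2235 lb/ft, acting at H/3 = 3.700 ft above the base.
Overturning moment M_o = P_a × H/3 = 2235 × 3.700 = 8270.
Resisting moment M_r = W × 3.3 = 8325 × 3.3 = 27470.
FS_overturning = M_r/M_o = 27470/8270 = 3.322.

3.32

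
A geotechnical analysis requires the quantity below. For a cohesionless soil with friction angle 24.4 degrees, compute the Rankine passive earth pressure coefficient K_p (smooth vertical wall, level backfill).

K_p = (1 + sin φ)/(1 − sin φ) = tan²(45° + 24.4°/2) = 2.408.

2.41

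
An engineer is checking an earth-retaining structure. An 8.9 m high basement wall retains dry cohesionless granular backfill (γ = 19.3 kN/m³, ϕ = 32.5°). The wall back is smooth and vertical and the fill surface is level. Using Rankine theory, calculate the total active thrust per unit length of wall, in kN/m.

230 kN/m

K_a = tan²(45° − φ/2) = 0.3010.
P_a = ½ K_a γ H² = 0.5 × 0.3010 × 19.3 × 8.9² = 230.1 kN/m.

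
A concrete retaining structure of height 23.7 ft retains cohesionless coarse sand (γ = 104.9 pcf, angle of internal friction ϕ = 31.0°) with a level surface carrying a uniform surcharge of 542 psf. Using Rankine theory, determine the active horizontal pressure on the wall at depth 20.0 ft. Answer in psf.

K_a = (1 − sin φ)/(1 + sin φ) = 0.3201.
σ_v = γz + q = 104.9 × 20.0 + 542 = 2640 psf.
σ_h = K_a σ_v = 0.3201 × 2640 = 845.1 psf.

845 psf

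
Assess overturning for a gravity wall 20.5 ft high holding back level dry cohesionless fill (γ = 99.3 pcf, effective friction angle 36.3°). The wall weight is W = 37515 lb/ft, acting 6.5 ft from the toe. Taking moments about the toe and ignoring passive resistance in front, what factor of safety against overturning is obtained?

6.67

K_a = tan²(45° − 36.3°/2) = 0.2563.
P_a = ½K_aγH² = 0.5×0.2563×99.3×20.5² = 5347 lb/ft, acting at H/3 = 6.833 ft above the base.
Overturning moment M_o = P_a × H/3 = 5347 × 6.833 = 36540.
Resisting moment M_r = W × 6.5 = 37515 × 6.5 = 243800.
FS_overturning = M_r/M_o = 243800/36540 = 6.674.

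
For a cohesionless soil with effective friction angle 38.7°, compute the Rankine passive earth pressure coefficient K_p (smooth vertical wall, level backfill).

K_p = (1 + sin φ)/(1 − sin φ) = tan²(45° + 38.7°/2) = 4.337.

4.34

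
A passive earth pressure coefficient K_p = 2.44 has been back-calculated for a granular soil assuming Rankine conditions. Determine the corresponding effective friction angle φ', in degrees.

24.7°

K_p = (1+sin φ)/(1−sin φ) ⇒ sin φ = (K_p − 1)/(K_p + 1) = 0.4186.
φ = arcsin(0.4186) = 24.75°.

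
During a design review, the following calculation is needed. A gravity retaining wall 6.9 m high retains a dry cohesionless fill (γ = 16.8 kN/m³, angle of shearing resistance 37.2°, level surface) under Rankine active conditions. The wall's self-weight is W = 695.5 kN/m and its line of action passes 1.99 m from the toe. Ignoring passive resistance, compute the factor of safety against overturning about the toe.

K_a = tan²(45° − 37.2°/2) = 0.2464.
P_a = ½K_aγH² = 0.5×0.2464×16.8×6.9² = 98.55 kN/m, acting at H/3 = 2.300 m above the base.
Overturning moment M_o = P_a × H/3 = 98.55 × 2.300 = 226.7.
Resisting moment M_r = W × 1.99 = 695.5 × 1.99 = 1384.
FS_overturning = M_r/M_o = 1384/226.7 = 6.106.

6.11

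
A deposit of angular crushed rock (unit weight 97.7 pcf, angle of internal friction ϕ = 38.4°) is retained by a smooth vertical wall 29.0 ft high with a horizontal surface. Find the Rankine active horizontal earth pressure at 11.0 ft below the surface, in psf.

251 psf

K_a = (1 − sin φ)/(1 + sin φ) = 0.2337.
σ_h = K_a γ z = 0.2337 × 97.7 × 11.0 = 251.2 psf.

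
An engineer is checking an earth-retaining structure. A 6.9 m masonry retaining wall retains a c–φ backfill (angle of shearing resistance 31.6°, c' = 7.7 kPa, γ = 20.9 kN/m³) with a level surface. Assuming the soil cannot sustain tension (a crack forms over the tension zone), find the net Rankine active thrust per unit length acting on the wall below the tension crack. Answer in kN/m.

K_a = 0.3123; √K_a = 0.5589.
Tension-crack depth z_c = 2c/(γ√K_a) = 2×7.7/(20.9×0.5589) = 1.318 m.
σ_a at base = K_a γ H − 2c√K_a = 0.3123×20.9×6.9 − 2×7.7×0.5589 = 36.44 kPa.
P_a = ½ × 36.44 × (H − z_c) = 0.5×36.44×5.582 = 101.7 kN/m.

102 kN/m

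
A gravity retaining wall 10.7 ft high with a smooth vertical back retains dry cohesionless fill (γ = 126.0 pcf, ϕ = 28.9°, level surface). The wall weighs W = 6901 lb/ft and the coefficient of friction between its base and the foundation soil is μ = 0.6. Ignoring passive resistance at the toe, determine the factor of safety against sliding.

K_a = tan²(45° − 28.9°/2) = 0.3484.
P_a = ½K_aγH² = 0.5×0.3484×126.0×10.7² = 2513 lb/ft, acting at H/3 = 3.567 ft above the base.
FS_sliding = μW / P_a = 0.6×6901 / 2513 = 1.648.

1.65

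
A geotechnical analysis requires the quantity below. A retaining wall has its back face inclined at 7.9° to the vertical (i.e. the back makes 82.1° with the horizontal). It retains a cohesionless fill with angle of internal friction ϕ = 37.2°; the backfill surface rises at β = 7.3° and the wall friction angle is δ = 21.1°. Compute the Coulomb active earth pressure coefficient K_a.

K_a = sin²(α+φ) / [sin²α · sin(α−δ) · (1 + √{sin(φ+δ)sin(φ−β) / (sin(α−δ)sin(α+β))})²].
With α = 82.1°, φ = 37.2°, δ = 21.1°, β = 7.3°: K_a = 0.3080.

0.308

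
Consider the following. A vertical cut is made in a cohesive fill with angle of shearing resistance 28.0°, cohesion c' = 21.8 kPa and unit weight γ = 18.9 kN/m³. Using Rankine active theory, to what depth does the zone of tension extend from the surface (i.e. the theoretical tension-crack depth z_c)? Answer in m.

K_a = tan²(45° − 28.0°/2) = 0.3610; √K_a = 0.6009.
The active pressure is zero where K_a γ z = 2c√K_a, so z_c = 2c/(γ√K_a) = 2×21.8/(18.9×0.6009) = 3.839 m.

3.84 m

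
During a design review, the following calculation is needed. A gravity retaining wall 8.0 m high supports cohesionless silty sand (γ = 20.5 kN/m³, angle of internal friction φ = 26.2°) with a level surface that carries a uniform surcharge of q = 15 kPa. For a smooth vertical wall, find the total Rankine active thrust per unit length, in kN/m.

K_a = tan²(45° − φ/2) = 0.3874.
Soil triangle: ½ K_a γ H² = 0.5×0.3874×20.5×8.0² = 254.2 kN/m.
Surcharge rectangle: K_a q H = 0.3874×15×8.0 = 46.49 kN/m.
Total = 254.2 + 46.49 = 300.7 kN/m.

301 kN/m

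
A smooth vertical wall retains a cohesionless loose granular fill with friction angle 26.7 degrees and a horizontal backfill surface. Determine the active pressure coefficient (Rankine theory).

0.380

K_a = (1 − sin φ)/(1 + sin φ) = (1 − sin 26.7°)/(1 + sin 26.7°) = 0.3800.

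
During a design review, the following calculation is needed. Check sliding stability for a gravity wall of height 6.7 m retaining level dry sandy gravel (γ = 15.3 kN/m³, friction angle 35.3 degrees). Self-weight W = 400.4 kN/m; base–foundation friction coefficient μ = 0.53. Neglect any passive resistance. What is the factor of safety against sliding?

K_a = tan²(45° − 35.3°/2) = 0.2675.
P_a = ½K_aγH² = 0.5×0.2675×15.3×6.7² = 91.88 kN/m, acting at H/3 = 2.233 m above the base.
FS_sliding = μW / P_a = 0.53×400.4 / 91.88 = 2.310.

2.31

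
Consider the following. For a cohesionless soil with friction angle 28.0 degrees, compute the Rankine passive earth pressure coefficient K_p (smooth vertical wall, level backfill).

K_p = (1 + sin φ)/(1 − sin φ) = tan²(45° + 28.0°/2) = 2.770.

2.77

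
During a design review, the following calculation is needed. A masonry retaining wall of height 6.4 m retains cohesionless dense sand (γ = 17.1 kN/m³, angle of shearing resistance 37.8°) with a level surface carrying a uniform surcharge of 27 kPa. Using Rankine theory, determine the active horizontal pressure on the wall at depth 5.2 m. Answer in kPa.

27.8 kPa

K_a = (1 − sin φ)/(1 + sin φ) = 0.2400.
σ_v = γz + q = 17.1 × 5.2 + 27 = 115.9 kPa.
σ_h = K_a σ_v = 0.2400 × 115.9 = 27.82 kPa.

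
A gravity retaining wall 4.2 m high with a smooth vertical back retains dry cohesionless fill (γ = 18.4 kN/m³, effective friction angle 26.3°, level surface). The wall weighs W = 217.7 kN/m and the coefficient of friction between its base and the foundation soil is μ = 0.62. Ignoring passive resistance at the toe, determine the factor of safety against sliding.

K_a = tan²(45° − 26.3°/2) = 0.3859.
P_a = ½K_aγH² = 0.5×0.3859×18.4×4.2² = 62.63 kN/m, acting at H/3 = 1.400 m above the base.
FS_sliding = μW / P_a = 0.62×217.7 / 62.63 = 2.155.

2.16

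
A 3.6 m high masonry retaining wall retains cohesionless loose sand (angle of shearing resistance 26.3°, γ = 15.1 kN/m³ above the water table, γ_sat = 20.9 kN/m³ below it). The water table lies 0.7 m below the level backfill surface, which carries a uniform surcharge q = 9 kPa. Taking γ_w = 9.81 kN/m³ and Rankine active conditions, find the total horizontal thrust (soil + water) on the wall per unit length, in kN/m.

K_a = tan²(45° − φ/2) = 0.3859.
γ' = 20.9 − 9.81 = 11.09 kN/m³. h₂ = H − d_w = 2.9 m.
σ'_h: at surface K_a·q = 3.473; at WT K_a(q+γd_w) = 7.553; at base K_a(q+γd_w+γ'h₂) = 19.96 kPa.
P₁ = ½(3.473+7.553)×0.7 = 3.859; P₂ = ½(7.553+19.96)×2.9 = 39.90; P_w = ½γ_w h₂² = 41.25.
Total = 3.859+39.90+41.25 = 85.01 kN/m.

85.0 kN/m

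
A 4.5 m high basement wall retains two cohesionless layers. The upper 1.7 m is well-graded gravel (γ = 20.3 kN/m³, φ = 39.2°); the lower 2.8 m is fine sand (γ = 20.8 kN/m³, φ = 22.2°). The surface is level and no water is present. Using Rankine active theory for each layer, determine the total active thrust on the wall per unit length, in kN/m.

87.1 kN/m

K_a1 = tan²(45°−39.2°/2) = 0.2255; K_a2 = tan²(45°−22.2°/2) = 0.4515.
Layer 1: σ at base = K_a1 γ₁ h₁ = 7.781 kPa; P₁ = ½×7.781×1.7 = 6.614.
Layer 2: σ_v at top = γ₁h₁ = 34.51; σ_h top = K_a2×34.51 = 15.58; σ_h base = K_a2×(34.51+20.8×2.8) = 41.88.
P₂ = ½(15.58+41.88)×2.8 = 80.45. Total P_a = 6.614+80.45 = 87.06 kN/m.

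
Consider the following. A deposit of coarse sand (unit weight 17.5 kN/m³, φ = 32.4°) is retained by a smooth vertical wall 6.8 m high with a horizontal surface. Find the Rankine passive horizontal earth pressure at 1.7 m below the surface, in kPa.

K_p = (1 + sin φ)/(1 − sin φ) = 3.309.
σ_h = K_p γ z = 3.309 × 17.5 × 1.7 = 98.43 kPa.

98.4 kPa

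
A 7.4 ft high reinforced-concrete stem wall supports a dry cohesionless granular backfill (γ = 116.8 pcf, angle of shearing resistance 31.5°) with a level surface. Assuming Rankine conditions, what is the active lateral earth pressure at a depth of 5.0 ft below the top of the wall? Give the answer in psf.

183 psf

K_a = (1 − sin φ)/(1 + sin φ) = 0.3136.
σ_h = K_a γ z = 0.3136 × 116.8 × 5.0 = 183.2 psf.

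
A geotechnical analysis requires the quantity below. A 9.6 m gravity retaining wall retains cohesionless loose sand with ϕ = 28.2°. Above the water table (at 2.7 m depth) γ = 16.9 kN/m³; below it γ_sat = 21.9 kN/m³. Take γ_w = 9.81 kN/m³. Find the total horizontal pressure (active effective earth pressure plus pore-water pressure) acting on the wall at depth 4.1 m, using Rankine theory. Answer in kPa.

K_a = (1 − sin φ)/(1 + sin φ) = 0.3582.
γ' = 21.9 − 9.81 = 12.09 kN/m³.
Effective vertical stress at 4.1 m: σ'_v = 16.9×2.7 + 12.09×1.40 = 62.56 kPa.
σ'_h = K_a σ'_v = 0.3582 × 62.56 = 22.41 kPa; u = γ_w × 1.40 = 13.73 kPa.
Total σ_h = 22.41 + 13.73 = 36.14 kPa.

36.1 kPa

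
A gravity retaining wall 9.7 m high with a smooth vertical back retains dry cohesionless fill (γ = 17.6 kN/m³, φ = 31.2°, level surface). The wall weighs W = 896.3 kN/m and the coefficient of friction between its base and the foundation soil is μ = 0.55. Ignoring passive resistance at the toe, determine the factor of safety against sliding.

1.88

K_a = tan²(45° − 31.2°/2) = 0.3175.
P_a = ½K_aγH² = 0.5×0.3175×17.6×9.7² = 262.9 kN/m, acting at H/3 = 3.233 m above the base.
FS_sliding = μW / P_a = 0.55×896.3 / 262.9 = 1.875.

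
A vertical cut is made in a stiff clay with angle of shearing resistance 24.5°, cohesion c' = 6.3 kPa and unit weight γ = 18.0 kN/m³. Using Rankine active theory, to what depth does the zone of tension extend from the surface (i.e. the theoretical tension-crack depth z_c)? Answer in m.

K_a = tan²(45° − 24.5°/2) = 0.4137; √K_a = 0.6432.
The active pressure is zero where K_a γ z = 2c√K_a, so z_c = 2c/(γ√K_a) = 2×6.3/(18.0×0.6432) = 1.088 m.

1.09 m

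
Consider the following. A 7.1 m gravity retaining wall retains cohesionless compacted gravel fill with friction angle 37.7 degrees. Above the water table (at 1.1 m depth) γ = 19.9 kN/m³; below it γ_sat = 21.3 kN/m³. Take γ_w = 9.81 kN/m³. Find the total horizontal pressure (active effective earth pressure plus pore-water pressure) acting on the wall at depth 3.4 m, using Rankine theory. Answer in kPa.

K_a = (1 − sin φ)/(1 + sin φ) = 0.2411.
γ' = 21.3 − 9.81 = 11.49 kN/m³.
Effective vertical stress at 3.4 m: σ'_v = 19.9×1.1 + 11.49×2.30 = 48.32 kPa.
σ'_h = K_a σ'_v = 0.2411 × 48.32 = 11.65 kPa; u = γ_w × 2.30 = 22.56 kPa.
Total σ_h = 11.65 + 22.56 = 34.21 kPa.

34.2 kPa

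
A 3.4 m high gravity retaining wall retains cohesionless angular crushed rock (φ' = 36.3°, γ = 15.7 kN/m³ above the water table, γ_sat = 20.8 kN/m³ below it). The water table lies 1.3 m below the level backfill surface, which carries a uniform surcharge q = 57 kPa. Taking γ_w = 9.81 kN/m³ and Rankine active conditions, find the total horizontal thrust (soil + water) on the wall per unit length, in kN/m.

91.9 kN/m

K_a = tan²(45° − φ/2) = 0.2563.
γ' = 20.8 − 9.81 = 10.99 kN/m³. h₂ = H − d_w = 2.1 m.
σ'_h: at surface K_a·q = 14.61; at WT K_a(q+γd_w) = 19.84; at base K_a(q+γd_w+γ'h₂) = 25.75 kPa.
P₁ = ½(14.61+19.84)×1.3 = 22.39; P₂ = ½(19.84+25.75)×2.1 = 47.87; P_w = ½γ_w h₂² = 21.63.
Total = 22.39+47.87+21.63 = 91.89 kN/m.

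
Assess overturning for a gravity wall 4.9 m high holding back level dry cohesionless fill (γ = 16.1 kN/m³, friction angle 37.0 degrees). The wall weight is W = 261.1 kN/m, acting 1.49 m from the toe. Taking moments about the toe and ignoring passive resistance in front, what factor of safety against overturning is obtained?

K_a = tan²(45° − 37.0°/2) = 0.2486.
P_a = ½K_aγH² = 0.5×0.2486×16.1×4.9² = 48.05 kN/m, acting at H/3 = 1.633 m above the base.
Overturning moment M_o = P_a × H/3 = 48.05 × 1.633 = 78.48.
Resisting moment M_r = W × 1.49 = 261.1 × 1.49 = 389.0.
FS_overturning = M_r/M_o = 389.0/78.48 = 4.957.

4.96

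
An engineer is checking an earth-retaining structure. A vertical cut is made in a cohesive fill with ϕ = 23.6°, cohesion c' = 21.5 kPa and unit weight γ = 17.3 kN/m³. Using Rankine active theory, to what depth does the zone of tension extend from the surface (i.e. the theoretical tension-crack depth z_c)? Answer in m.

3.80 m

K_a = tan²(45° − 23.6°/2) = 0.4282; √K_a = 0.6544.
The active pressure is zero where K_a γ z = 2c√K_a, so z_c = 2c/(γ√K_a) = 2×21.5/(17.3×0.6544) = 3.798 m.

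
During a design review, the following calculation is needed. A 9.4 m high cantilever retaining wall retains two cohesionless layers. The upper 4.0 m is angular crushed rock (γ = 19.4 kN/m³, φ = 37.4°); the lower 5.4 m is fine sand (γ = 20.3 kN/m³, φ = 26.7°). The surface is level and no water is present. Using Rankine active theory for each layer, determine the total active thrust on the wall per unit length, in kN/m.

K_a1 = tan²(45°−37.4°/2) = 0.2443; K_a2 = tan²(45°−26.7°/2) = 0.3800.
Layer 1: σ at base = K_a1 γ₁ h₁ = 18.95 kPa; P₁ = ½×18.95×4.0 = 37.91.
Layer 2: σ_v at top = γ₁h₁ = 77.60; σ_h top = K_a2×77.60 = 29.48; σ_h base = K_a2×(77.60+20.3×5.4) = 71.14.
P₂ = ½(29.48+71.14)×5.4 = 271.7. Total P_a = 37.91+271.7 = 309.6 kN/m.

310 kN/m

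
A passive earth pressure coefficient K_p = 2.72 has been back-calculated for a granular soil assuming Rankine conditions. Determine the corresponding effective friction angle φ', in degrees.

K_p = (1+sin φ)/(1−sin φ) ⇒ sin φ = (K_p − 1)/(K_p + 1) = 0.4624.
φ = arcsin(0.4624) = 27.54°.

27.5°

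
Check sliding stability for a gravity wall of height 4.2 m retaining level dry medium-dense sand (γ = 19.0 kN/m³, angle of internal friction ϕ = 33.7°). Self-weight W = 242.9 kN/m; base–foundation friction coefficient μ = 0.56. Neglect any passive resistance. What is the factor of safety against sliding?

2.84

K_a = tan²(45° − 33.7°/2) = 0.2863.
P_a = ½K_aγH² = 0.5×0.2863×19.0×4.2² = 47.98 kN/m, acting at H/3 = 1.400 m above the base.
FS_sliding = μW / P_a = 0.56×242.9 / 47.98 = 2.835.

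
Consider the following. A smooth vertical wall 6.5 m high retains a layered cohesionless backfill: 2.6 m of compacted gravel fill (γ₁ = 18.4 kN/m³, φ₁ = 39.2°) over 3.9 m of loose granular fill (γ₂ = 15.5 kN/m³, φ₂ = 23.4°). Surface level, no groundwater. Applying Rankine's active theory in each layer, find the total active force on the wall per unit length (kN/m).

145 kN/m

K_a1 = tan²(45°−39.2°/2) = 0.2255; K_a2 = tan²(45°−23.4°/2) = 0.4315.
Layer 1: σ at base = K_a1 γ₁ h₁ = 10.79 kPa; P₁ = ½×10.79×2.6 = 14.02.
Layer 2: σ_v at top = γ₁h₁ = 47.84; σ_h top = K_a2×47.84 = 20.64; σ_h base = K_a2×(47.84+15.5×3.9) = 46.73.
P₂ = ½(20.64+46.73)×3.9 = 131.4. Total P_a = 14.02+131.4 = 145.4 kN/m.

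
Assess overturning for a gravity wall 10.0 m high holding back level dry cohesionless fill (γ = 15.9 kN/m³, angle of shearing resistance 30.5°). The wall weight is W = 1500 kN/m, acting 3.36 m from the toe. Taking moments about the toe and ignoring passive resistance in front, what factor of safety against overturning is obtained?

K_a = tan²(45° − 30.5°/2) = 0.3267.
P_a = ½K_aγH² = 0.5×0.3267×15.9×10.0² = 259.7 kN/m, acting at H/3 = 3.333 m above the base.
Overturning moment M_o = P_a × H/3 = 259.7 × 3.333 = 865.7.
Resisting moment M_r = W × 3.36 = 1500 × 3.36 = 5040.
FS_overturning = M_r/M_o = 5040/865.7 = 5.822.

5.82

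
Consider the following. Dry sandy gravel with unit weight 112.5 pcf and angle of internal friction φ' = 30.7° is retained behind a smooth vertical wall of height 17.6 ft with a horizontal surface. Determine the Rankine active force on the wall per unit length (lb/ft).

5650 lb/ft

K_a = tan²(45° − φ/2) = 0.3240.
P_a = ½ K_a γ H² = 0.5 × 0.3240 × 112.5 × 17.6² = 5646 lb/ft.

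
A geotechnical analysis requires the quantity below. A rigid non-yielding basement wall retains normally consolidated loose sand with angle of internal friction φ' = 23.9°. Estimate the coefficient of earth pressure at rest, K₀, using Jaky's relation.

0.595

K₀ = 1 − sin φ' = 1 − sin 23.9° = 0.5949.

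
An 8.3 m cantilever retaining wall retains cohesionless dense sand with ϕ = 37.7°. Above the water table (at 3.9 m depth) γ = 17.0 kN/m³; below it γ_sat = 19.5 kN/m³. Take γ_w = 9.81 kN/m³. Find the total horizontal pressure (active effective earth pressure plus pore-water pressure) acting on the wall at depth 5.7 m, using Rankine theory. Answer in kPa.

37.8 kPa

K_a = (1 − sin φ)/(1 + sin φ) = 0.2411.
γ' = 19.5 − 9.81 = 9.690 kN/m³.
Effective vertical stress at 5.7 m: σ'_v = 17.0×3.9 + 9.690×1.80 = 83.74 kPa.
σ'_h = K_a σ'_v = 0.2411 × 83.74 = 20.19 kPa; u = γ_w × 1.80 = 17.66 kPa.
Total σ_h = 20.19 + 17.66 = 37.84 kPa.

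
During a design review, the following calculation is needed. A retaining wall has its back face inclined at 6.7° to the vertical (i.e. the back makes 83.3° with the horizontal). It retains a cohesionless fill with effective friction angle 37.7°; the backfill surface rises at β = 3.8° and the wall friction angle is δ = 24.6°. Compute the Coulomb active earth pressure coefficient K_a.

0.281

K_a = sin²(α+φ) / [sin²α · sin(α−δ) · (1 + √{sin(φ+δ)sin(φ−β) / (sin(α−δ)sin(α+β))})²].
With α = 83.3°, φ = 37.7°, δ = 24.6°, β = 3.8°: K_a = 0.2812.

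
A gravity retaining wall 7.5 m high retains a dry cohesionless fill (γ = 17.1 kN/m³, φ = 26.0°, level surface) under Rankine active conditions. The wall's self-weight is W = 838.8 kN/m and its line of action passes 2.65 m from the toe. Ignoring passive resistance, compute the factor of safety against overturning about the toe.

4.73

K_a = tan²(45° − 26.0°/2) = 0.3905.
P_a = ½K_aγH² = 0.5×0.3905×17.1×7.5² = 187.8 kN/m, acting at H/3 = 2.500 m above the base.
Overturning moment M_o = P_a × H/3 = 187.8 × 2.500 = 469.5.
Resisting moment M_r = W × 2.65 = 838.8 × 2.65 = 2223.
FS_overturning = M_r/M_o = 2223/469.5 = 4.735.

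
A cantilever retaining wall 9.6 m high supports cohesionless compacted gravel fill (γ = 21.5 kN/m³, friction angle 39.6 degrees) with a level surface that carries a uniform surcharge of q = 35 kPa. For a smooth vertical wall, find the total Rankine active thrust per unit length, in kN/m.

294 kN/m

K_a = tan²(45° − φ/2) = 0.2214.
Soil triangle: ½ K_a γ H² = 0.5×0.2214×21.5×9.6² = 219.4 kN/m.
Surcharge rectangle: K_a q H = 0.2214×35×9.6 = 74.40 kN/m.
Total = 219.4 + 74.40 = 293.8 kN/m.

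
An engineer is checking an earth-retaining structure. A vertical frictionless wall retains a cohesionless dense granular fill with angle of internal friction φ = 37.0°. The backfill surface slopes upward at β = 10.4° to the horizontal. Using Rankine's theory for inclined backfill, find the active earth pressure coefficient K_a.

0.259

K_a = cos β · (cos β − √(cos²β − cos²φ)) / (cos β + √(cos²β − cos²φ)).
cos β = 0.9836, cos φ = 0.7986, √(cos²β − cos²φ) = 0.5741.
K_a = 0.9836 × (0.9836 − 0.5741)/(0.9836 + 0.5741) = 0.2586.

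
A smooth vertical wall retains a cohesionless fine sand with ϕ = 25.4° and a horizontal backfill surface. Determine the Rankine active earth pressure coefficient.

0.400

K_a = (1 − sin φ)/(1 + sin φ) = (1 − sin 25.4°)/(1 + sin 25.4°) = 0.3996.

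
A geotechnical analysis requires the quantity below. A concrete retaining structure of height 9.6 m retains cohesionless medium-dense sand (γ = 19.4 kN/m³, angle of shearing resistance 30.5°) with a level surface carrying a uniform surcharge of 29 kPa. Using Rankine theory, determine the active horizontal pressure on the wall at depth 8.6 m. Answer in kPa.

64.0 kPa

K_a = (1 − sin φ)/(1 + sin φ) = 0.3267.
σ_v = γz + q = 19.4 × 8.6 + 29 = 195.8 kPa.
σ_h = K_a σ_v = 0.3267 × 195.8 = 63.97 kPa.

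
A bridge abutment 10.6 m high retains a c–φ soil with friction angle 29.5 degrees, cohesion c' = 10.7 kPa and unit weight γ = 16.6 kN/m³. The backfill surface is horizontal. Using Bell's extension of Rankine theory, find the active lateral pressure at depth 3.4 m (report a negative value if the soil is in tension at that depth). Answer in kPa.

K_a = (1 − sin φ)/(1 + sin φ) = 0.3401.
σ_a = K_a γ z − 2c√K_a = 0.3401×16.6×3.4 − 2×10.7×0.5832 = 6.715 kPa.

6.72 kPa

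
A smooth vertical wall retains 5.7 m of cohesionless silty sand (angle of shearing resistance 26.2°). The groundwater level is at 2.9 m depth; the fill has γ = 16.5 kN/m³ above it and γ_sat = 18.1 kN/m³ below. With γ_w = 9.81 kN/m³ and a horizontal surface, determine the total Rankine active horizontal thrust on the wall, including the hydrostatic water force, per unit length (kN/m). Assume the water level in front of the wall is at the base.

K_a = tan²(45° − φ/2) = 0.3874.
γ' = 18.1 − 9.81 = 8.290 kN/m³. Depth below WT = 2.8 m.
σ'_h at WT = K_a γ d_w = 18.54 kPa; at base = 18.54 + K_a γ' × 2.8 = 27.53 kPa.
P₁ (0–2.9 m) = ½×18.54×2.9 = 26.88. P₂ (2.9–5.7 m) = ½(18.54+27.53)×2.8 = 64.50.
P_w = ½ γ_w h₂² = 0.5×9.81×2.8² = 38.46. Total = 26.88+64.50+38.46 = 129.8 kN/m.

130 kN/m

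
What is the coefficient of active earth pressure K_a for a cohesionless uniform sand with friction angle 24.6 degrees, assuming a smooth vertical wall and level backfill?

K_a = tan²(45° − φ/2) = tan²(32.70°) = 0.4121.

0.412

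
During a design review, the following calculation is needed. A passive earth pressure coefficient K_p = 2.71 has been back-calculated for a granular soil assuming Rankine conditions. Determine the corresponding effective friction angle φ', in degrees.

27.4°

K_p = (1+sin φ)/(1−sin φ) ⇒ sin φ = (K_p − 1)/(K_p + 1) = 0.4609.
φ = arcsin(0.4609) = 27.45°.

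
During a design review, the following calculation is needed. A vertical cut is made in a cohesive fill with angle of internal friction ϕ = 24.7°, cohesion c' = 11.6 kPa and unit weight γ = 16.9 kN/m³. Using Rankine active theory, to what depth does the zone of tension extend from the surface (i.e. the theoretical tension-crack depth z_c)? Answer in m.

2.14 m

K_a = tan²(45° − 24.7°/2) = 0.4106; √K_a = 0.6408.
The active pressure is zero where K_a γ z = 2c√K_a, so z_c = 2c/(γ√K_a) = 2×11.6/(16.9×0.6408) = 2.142 m.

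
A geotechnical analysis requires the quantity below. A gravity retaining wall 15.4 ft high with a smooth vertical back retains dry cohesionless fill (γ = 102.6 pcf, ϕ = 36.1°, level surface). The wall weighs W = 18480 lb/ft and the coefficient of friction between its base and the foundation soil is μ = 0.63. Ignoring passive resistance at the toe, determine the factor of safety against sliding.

3.70

K_a = tan²(45° − 36.1°/2) = 0.2585.
P_a = ½K_aγH² = 0.5×0.2585×102.6×15.4² = 3145 lb/ft, acting at H/3 = 5.133 ft above the base.
FS_sliding = μW / P_a = 0.63×18480 / 3145 = 3.702.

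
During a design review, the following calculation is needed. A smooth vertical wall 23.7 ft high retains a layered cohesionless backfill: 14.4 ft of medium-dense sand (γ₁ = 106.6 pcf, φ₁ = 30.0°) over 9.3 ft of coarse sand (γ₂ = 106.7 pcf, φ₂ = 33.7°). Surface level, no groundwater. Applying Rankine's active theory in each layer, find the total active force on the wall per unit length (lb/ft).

9090 lb/ft

K_a1 = tan²(45°−30.0°/2) = 0.3333; K_a2 = tan²(45°−33.7°/2) = 0.2863.
Layer 1: σ at base = K_a1 γ₁ h₁ = 511.7 psf; P₁ = ½×511.7×14.4 = 3684.
Layer 2: σ_v at top = γ₁h₁ = 1535; σ_h top = K_a2×1535 = 439.5; σ_h base = K_a2×(1535+106.7×9.3) = 723.6.
P₂ = ½(439.5+723.6)×9.3 = 5408. Total P_a = 3684+5408 = 9092 lb/ft.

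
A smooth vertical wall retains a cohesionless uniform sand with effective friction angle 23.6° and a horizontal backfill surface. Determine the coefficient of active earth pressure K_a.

K_a = (1 − sin φ)/(1 + sin φ) = (1 − sin 23.6°)/(1 + sin 23.6°) = 0.4282.

0.428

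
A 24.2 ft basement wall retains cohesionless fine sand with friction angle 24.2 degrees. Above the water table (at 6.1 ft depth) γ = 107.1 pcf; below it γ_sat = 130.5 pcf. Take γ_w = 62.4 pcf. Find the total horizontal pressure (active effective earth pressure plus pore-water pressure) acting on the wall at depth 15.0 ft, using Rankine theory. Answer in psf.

K_a = (1 − sin φ)/(1 + sin φ) = 0.4185.
γ' = 130.5 − 62.4 = 68.10 pcf.
Effective vertical stress at 15.0 ft: σ'_v = 107.1×6.1 + 68.10×8.90 = 1259 psf.
σ'_h = K_a σ'_v = 0.4185 × 1259 = 527.1 psf; u = γ_w × 8.90 = 555.4 psf.
Total σ_h = 527.1 + 555.4 = 1082 psf.

1080 psf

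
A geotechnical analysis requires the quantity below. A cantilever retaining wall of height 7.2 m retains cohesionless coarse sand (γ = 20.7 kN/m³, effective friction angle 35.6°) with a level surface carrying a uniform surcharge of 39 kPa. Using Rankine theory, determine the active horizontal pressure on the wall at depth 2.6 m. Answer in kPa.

24.5 kPa

K_a = (1 − sin φ)/(1 + sin φ) = 0.2641.
σ_v = γz + q = 20.7 × 2.6 + 39 = 92.82 kPa.
σ_h = K_a σ_v = 0.2641 × 92.82 = 24.52 kPa.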